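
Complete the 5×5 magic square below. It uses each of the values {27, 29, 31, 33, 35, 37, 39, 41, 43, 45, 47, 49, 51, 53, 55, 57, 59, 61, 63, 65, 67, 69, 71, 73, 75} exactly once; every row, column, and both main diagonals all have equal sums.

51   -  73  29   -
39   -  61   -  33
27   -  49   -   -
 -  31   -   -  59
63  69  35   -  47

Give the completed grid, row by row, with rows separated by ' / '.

The 25 entries sum to 1275, so each line sums to 1275/5 = 255.
The remaining cell in row 5 is (5,4) = 255 − 214 = 41.
Column 1 must total 255; the given cells sum to 180, so (4,1) = 75.
Using column 3: 73 + 61 + 49 + 35 + ? → (4,3) = 255 − 218 = 37.
Row 4 needs 255; the known cells sum to 202, so (4,4) = 53.
From main diagonal, 255 − (51 + 49 + 53 + 47) gives (2,2) = 55.
Row 2: 39 + 55 + 61 + 33 + ? = 255, so (2,4) = 67.
From column 4, 255 − (29 + 67 + 53 + 41) gives (3,4) = 65.
From anti-diagonal, 255 − (67 + 49 + 31 + 63) gives (1,5) = 45.
Row 1: 51 + 73 + 29 + 45 + ? = 255, so (1,2) = 57.
Column 2 must total 255; the given cells sum to 212, so (3,2) = 43.
The remaining cell in column 5 is (3,5) = 255 − 184 = 71.

51 57 73 29 45 / 39 55 61 67 33 / 27 43 49 65 71 / 75 31 37 53 59 / 63 69 35 41 47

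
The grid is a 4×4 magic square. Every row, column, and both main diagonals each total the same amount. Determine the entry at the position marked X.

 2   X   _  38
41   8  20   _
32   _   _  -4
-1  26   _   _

Column 1 is complete and sums to 74; that is the magic constant.
From row 2, 74 − (41 + 8 + 20) gives (2,4) = 5.
From column 4, 74 − (38 + 5 + (-4)) gives (4,4) = 35.
Main diagonal must total 74; the given cells sum to 45, so (3,3) = 29.
The remaining cell in anti-diagonal is (3,2) = 74 − 57 = 17.
From row 4, 74 − (-1 + 26 + 35) gives (4,3) = 14.
The remaining cell in column 2 is (1,2) = 74 − 51 = 23.

23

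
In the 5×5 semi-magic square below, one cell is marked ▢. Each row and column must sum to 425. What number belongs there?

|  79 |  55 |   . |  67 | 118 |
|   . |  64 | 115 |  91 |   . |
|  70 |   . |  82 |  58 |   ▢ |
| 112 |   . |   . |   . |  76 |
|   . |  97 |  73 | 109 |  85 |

Using row 1: 79 + 55 + 67 + 118 + ? → (1,3) = 425 − 319 = 106.
The remaining cell in row 5 is (5,1) = 425 − 364 = 61.
Using column 1: 79 + 70 + 112 + 61 + ? → (2,1) = 425 − 322 = 103.
Using column 3: 106 + 115 + 82 + 73 + ? → (4,3) = 425 − 376 = 49.
Using column 4: 67 + 91 + 58 + 109 + ? → (4,4) = 425 − 325 = 100.
Row 2 needs 425; the known cells sum to 373, so (2,5) = 52.
From row 4, 425 − (112 + 49 + 100 + 76) gives (4,2) = 88.
From column 2, 425 − (55 + 64 + 88 + 97) gives (3,2) = 121.
Column 5 needs 425; the known cells sum to 331, so (3,5) = 94.

94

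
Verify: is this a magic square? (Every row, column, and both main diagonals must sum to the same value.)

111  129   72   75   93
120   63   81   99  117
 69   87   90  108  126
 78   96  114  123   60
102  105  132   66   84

No — column 4 sums to 471 but column 3 sums to 489.

Row 1: 111 + 129 + 72 + 75 + 93 = 480.
Row 2: 120 + 63 + 81 + 99 + 117 = 480.
Row 3: 69 + 87 + 90 + 108 + 126 = 480.
Row 4: 78 + 96 + 114 + 123 + 60 = 471.
Row 5: 102 + 105 + 132 + 66 + 84 = 489.
Column 1: 111 + 120 + 69 + 78 + 102 = 480.
Column 2: 129 + 63 + 87 + 96 + 105 = 480.
Column 3: 72 + 81 + 90 + 114 + 132 = 489.
Column 4: 75 + 99 + 108 + 123 + 66 = 471.
Column 5: 93 + 117 + 126 + 60 + 84 = 480.
Main diagonal: 111 + 63 + 90 + 123 + 84 = 471.
Anti-diagonal: 93 + 99 + 90 + 96 + 102 = 480.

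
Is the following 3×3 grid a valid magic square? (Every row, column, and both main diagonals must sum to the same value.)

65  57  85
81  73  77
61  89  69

Row 1: 65 + 57 + 85 = 207.
Row 2: 81 + 73 + 77 = 231.
Row 3: 61 + 89 + 69 = 219.
Column 1: 65 + 81 + 61 = 207.
Column 2: 57 + 73 + 89 = 219.
Column 3: 85 + 77 + 69 = 231.
Main diagonal: 65 + 73 + 69 = 207.
Anti-diagonal: 85 + 73 + 61 = 219.

No — main diagonal sums to 207 but anti-diagonal sums to 219.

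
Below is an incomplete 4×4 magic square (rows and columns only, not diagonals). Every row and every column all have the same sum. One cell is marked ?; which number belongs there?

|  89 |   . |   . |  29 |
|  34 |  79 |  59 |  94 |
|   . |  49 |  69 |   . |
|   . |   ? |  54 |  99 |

Row 2 is complete and sums to 266; that is the magic constant.
Column 3: 59 + 69 + 54 + ? = 266, so (1,3) = 84.
Using column 4: 29 + 94 + 99 + ? → (3,4) = 266 − 222 = 44.
Row 1 needs 266; the known cells sum to 202, so (1,2) = 64.
Row 3 needs 266; the known cells sum to 162, so (3,1) = 104.
The remaining cell in column 1 is (4,1) = 266 − 227 = 39.
Column 2 needs 266; the known cells sum to 192, so (4,2) = 74.

74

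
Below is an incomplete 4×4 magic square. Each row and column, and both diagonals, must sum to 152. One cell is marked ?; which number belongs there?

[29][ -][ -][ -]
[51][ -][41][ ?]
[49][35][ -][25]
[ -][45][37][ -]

The remaining cell in row 3 is (3,3) = 152 − 109 = 43.
Using column 1: 29 + 51 + 49 + ? → (4,1) = 152 − 129 = 23.
The remaining cell in column 3 is (1,3) = 152 − 121 = 31.
Anti-diagonal needs 152; the known cells sum to 99, so (1,4) = 53.
Row 1: 29 + 31 + 53 + ? = 152, so (1,2) = 39.
Row 4 must total 152; the given cells sum to 105, so (4,4) = 47.
The remaining cell in column 2 is (2,2) = 152 − 119 = 33.
Column 4: 53 + 25 + 47 + ? = 152, so (2,4) = 27.

27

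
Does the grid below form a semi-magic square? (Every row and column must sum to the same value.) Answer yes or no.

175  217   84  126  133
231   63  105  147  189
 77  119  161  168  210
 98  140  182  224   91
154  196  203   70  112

Row 1: 175 + 217 + 84 + 126 + 133 = 735.
Row 2: 231 + 63 + 105 + 147 + 189 = 735.
Row 3: 77 + 119 + 161 + 168 + 210 = 735.
Row 4: 98 + 140 + 182 + 224 + 91 = 735.
Row 5: 154 + 196 + 203 + 70 + 112 = 735.
Column 1: 175 + 231 + 77 + 98 + 154 = 735.
Column 2: 217 + 63 + 119 + 140 + 196 = 735.
Column 3: 84 + 105 + 161 + 182 + 203 = 735.
Column 4: 126 + 147 + 168 + 224 + 70 = 735.
Column 5: 133 + 189 + 210 + 91 + 112 = 735.
All lines sum to 735.

Yes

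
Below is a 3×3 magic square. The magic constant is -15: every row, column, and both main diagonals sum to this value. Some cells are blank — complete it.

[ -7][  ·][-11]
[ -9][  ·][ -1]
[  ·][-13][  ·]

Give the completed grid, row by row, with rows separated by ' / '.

-7 3 -11 / -9 -5 -1 / 1 -13 -3

Row 1: -7 + (-11) + ? = -15, so (1,2) = 3.
From row 2, -15 − (-9 + (-1)) gives (2,2) = -5.
From column 1, -15 − (-7 + (-9)) gives (3,1) = 1.
The remaining cell in column 3 is (3,3) = -15 − (-12) = -3.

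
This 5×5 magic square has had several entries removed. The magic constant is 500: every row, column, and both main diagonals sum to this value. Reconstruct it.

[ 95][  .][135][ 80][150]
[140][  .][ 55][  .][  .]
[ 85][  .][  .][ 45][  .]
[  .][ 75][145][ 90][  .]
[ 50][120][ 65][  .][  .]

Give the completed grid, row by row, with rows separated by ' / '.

Row 1 must total 500; the given cells sum to 460, so (1,2) = 40.
The remaining cell in column 1 is (4,1) = 500 − 370 = 130.
The remaining cell in column 3 is (3,3) = 500 − 400 = 100.
Anti-diagonal must total 500; the given cells sum to 375, so (2,4) = 125.
From row 4, 500 − (130 + 75 + 145 + 90) gives (4,5) = 60.
Using column 4: 80 + 125 + 45 + 90 + ? → (5,4) = 500 − 340 = 160.
From row 5, 500 − (50 + 120 + 65 + 160) gives (5,5) = 105.
Main diagonal: 95 + 100 + 90 + 105 + ? = 500, so (2,2) = 110.
Row 2 must total 500; the given cells sum to 430, so (2,5) = 70.
From column 2, 500 − (40 + 110 + 75 + 120) gives (3,2) = 155.
The remaining cell in column 5 is (3,5) = 500 − 385 = 115.

95 40 135 80 150 / 140 110 55 125 70 / 85 155 100 45 115 / 130 75 145 90 60 / 50 120 65 160 105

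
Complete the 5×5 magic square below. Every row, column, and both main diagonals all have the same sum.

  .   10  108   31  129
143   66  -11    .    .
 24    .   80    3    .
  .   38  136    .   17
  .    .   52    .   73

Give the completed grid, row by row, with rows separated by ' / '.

87 10 108 31 129 / 143 66 -11 122 45 / 24 157 80 3 101 / 115 38 136 59 17 / -4 94 52 150 73

Column 3 is already complete: 108 + -11 + 80 + 136 + 52 = 365, so that is the magic constant.
From row 1, 365 − (10 + 108 + 31 + 129) gives (1,1) = 87.
From main diagonal, 365 − (87 + 66 + 80 + 73) gives (4,4) = 59.
Row 4 must total 365; the given cells sum to 250, so (4,1) = 115.
Using column 1: 87 + 143 + 24 + 115 + ? → (5,1) = 365 − 369 = -4.
Using anti-diagonal: 129 + 80 + 38 + (-4) + ? → (2,4) = 365 − 243 = 122.
The remaining cell in row 2 is (2,5) = 365 − 320 = 45.
Column 4: 31 + 122 + 3 + 59 + ? = 365, so (5,4) = 150.
The remaining cell in column 5 is (3,5) = 365 − 264 = 101.
Row 3: 24 + 80 + 3 + 101 + ? = 365, so (3,2) = 157.
Row 5: -4 + 52 + 150 + 73 + ? = 365, so (5,2) = 94.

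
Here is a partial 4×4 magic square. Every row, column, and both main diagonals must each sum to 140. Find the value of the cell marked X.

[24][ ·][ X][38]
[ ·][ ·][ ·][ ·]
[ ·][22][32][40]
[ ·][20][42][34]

30

The remaining cell in row 3 is (3,1) = 140 − 94 = 46.
Row 4 must total 140; the given cells sum to 96, so (4,1) = 44.
The remaining cell in column 1 is (2,1) = 140 − 114 = 26.
Column 4: 38 + 40 + 34 + ? = 140, so (2,4) = 28.
Main diagonal: 24 + 32 + 34 + ? = 140, so (2,2) = 50.
From anti-diagonal, 140 − (38 + 22 + 44) gives (2,3) = 36.
Column 2: 50 + 22 + 20 + ? = 140, so (1,2) = 48.
Using column 3: 36 + 32 + 42 + ? → (1,3) = 140 − 110 = 30.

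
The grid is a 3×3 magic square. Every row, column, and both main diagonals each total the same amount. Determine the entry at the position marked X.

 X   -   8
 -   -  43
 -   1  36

22

Column 3 is complete and sums to 87; that is the magic constant.
Row 3 must total 87; the given cells sum to 37, so (3,1) = 50.
Using anti-diagonal: 8 + 50 + ? → (2,2) = 87 − 58 = 29.
From row 2, 87 − (29 + 43) gives (2,1) = 15.
Column 1 needs 87; the known cells sum to 65, so (1,1) = 22.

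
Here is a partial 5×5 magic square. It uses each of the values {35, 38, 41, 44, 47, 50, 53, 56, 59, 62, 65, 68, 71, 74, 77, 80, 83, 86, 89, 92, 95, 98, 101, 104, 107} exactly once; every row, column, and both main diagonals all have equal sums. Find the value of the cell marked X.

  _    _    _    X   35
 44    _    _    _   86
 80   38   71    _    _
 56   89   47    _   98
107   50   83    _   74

92

The 25 entries sum to 1775, so each line sums to 1775/5 = 355.
From row 4, 355 − (56 + 89 + 47 + 98) gives (4,4) = 65.
Using row 5: 107 + 50 + 83 + 74 + ? → (5,4) = 355 − 314 = 41.
Column 1 needs 355; the known cells sum to 287, so (1,1) = 68.
Column 5 must total 355; the given cells sum to 293, so (3,5) = 62.
Using main diagonal: 68 + 71 + 65 + 74 + ? → (2,2) = 355 − 278 = 77.
Anti-diagonal: 35 + 71 + 89 + 107 + ? = 355, so (2,4) = 53.
Row 2: 44 + 77 + 53 + 86 + ? = 355, so (2,3) = 95.
From row 3, 355 − (80 + 38 + 71 + 62) gives (3,4) = 104.
Using column 2: 77 + 38 + 89 + 50 + ? → (1,2) = 355 − 254 = 101.
The remaining cell in column 3 is (1,3) = 355 − 296 = 59.
The remaining cell in column 4 is (1,4) = 355 − 263 = 92.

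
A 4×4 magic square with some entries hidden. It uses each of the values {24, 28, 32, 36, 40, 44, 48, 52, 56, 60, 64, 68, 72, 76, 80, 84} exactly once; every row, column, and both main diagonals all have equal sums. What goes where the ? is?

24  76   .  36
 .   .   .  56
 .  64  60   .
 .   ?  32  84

The 16 entries sum to 864, so each line sums to 864/4 = 216.
The remaining cell in row 1 is (1,3) = 216 − 136 = 80.
Using column 3: 80 + 60 + 32 + ? → (2,3) = 216 − 172 = 44.
From column 4, 216 − (36 + 56 + 84) gives (3,4) = 40.
From main diagonal, 216 − (24 + 60 + 84) gives (2,2) = 48.
Anti-diagonal needs 216; the known cells sum to 144, so (4,1) = 72.
Row 2 must total 216; the given cells sum to 148, so (2,1) = 68.
From row 3, 216 − (64 + 60 + 40) gives (3,1) = 52.
Row 4 needs 216; the known cells sum to 188, so (4,2) = 28.

28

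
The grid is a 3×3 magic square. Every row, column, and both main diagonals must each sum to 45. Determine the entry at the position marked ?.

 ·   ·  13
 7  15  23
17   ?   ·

19

From column 1, 45 − (7 + 17) gives (1,1) = 21.
The remaining cell in column 3 is (3,3) = 45 − 36 = 9.
Using row 1: 21 + 13 + ? → (1,2) = 45 − 34 = 11.
Row 3 must total 45; the given cells sum to 26, so (3,2) = 19.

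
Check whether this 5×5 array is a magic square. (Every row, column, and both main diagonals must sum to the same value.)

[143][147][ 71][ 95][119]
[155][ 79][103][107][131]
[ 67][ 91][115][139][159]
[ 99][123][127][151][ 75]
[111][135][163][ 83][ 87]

Row 1: 143 + 147 + 71 + 95 + 119 = 575.
Row 2: 155 + 79 + 103 + 107 + 131 = 575.
Row 3: 67 + 91 + 115 + 139 + 159 = 571.
Row 4: 99 + 123 + 127 + 151 + 75 = 575.
Row 5: 111 + 135 + 163 + 83 + 87 = 579.
Column 1: 143 + 155 + 67 + 99 + 111 = 575.
Column 2: 147 + 79 + 91 + 123 + 135 = 575.
Column 3: 71 + 103 + 115 + 127 + 163 = 579.
Column 4: 95 + 107 + 139 + 151 + 83 = 575.
Column 5: 119 + 131 + 159 + 75 + 87 = 571.
Main diagonal: 143 + 79 + 115 + 151 + 87 = 575.
Anti-diagonal: 119 + 107 + 115 + 123 + 111 = 575.

No — row 5 sums to 579 but row 4 sums to 575.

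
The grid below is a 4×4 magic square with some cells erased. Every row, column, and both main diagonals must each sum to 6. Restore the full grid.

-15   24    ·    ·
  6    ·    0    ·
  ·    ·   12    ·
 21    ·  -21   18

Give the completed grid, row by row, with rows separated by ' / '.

-15 24 15 -18 / 6 -9 0 9 / -6 3 12 -3 / 21 -12 -21 18

Using row 4: 21 + (-21) + 18 + ? → (4,2) = 6 − 18 = -12.
Column 1 needs 6; the known cells sum to 12, so (3,1) = -6.
Column 3: 0 + 12 + (-21) + ? = 6, so (1,3) = 15.
The remaining cell in main diagonal is (2,2) = 6 − 15 = -9.
Row 1: -15 + 24 + 15 + ? = 6, so (1,4) = -18.
The remaining cell in row 2 is (2,4) = 6 − (-3) = 9.
Column 2: 24 + (-9) + (-12) + ? = 6, so (3,2) = 3.
The remaining cell in column 4 is (3,4) = 6 − 9 = -3.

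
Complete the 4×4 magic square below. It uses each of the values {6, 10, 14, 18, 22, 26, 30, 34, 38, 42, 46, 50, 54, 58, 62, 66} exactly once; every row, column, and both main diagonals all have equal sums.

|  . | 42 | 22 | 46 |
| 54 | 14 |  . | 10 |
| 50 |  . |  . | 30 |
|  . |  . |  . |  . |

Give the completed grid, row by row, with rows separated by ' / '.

34 42 22 46 / 54 14 66 10 / 50 26 38 30 / 6 62 18 58

The 16 entries sum to 576, so each line sums to 576/4 = 144.
The remaining cell in row 1 is (1,1) = 144 − 110 = 34.
Row 2: 54 + 14 + 10 + ? = 144, so (2,3) = 66.
Column 1 must total 144; the given cells sum to 138, so (4,1) = 6.
Column 4 needs 144; the known cells sum to 86, so (4,4) = 58.
Main diagonal must total 144; the given cells sum to 106, so (3,3) = 38.
Anti-diagonal needs 144; the known cells sum to 118, so (3,2) = 26.
From column 2, 144 − (42 + 14 + 26) gives (4,2) = 62.
Using column 3: 22 + 66 + 38 + ? → (4,3) = 144 − 126 = 18.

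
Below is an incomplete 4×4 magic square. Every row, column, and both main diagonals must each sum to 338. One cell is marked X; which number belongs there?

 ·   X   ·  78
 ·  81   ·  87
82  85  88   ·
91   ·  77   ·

The remaining cell in row 3 is (3,4) = 338 − 255 = 83.
Column 4: 78 + 87 + 83 + ? = 338, so (4,4) = 90.
The remaining cell in main diagonal is (1,1) = 338 − 259 = 79.
The remaining cell in anti-diagonal is (2,3) = 338 − 254 = 84.
Row 2 must total 338; the given cells sum to 252, so (2,1) = 86.
The remaining cell in row 4 is (4,2) = 338 − 258 = 80.
From column 2, 338 − (81 + 85 + 80) gives (1,2) = 92.

92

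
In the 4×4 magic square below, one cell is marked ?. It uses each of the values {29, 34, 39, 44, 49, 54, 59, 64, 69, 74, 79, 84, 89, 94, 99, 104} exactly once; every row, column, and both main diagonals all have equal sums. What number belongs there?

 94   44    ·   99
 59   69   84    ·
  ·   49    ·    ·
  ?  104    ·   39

34

The 16 entries sum to 1064, so each line sums to 1064/4 = 266.
The remaining cell in row 1 is (1,3) = 266 − 237 = 29.
Using row 2: 59 + 69 + 84 + ? → (2,4) = 266 − 212 = 54.
Column 4 needs 266; the known cells sum to 192, so (3,4) = 74.
From main diagonal, 266 − (94 + 69 + 39) gives (3,3) = 64.
Anti-diagonal: 99 + 84 + 49 + ? = 266, so (4,1) = 34.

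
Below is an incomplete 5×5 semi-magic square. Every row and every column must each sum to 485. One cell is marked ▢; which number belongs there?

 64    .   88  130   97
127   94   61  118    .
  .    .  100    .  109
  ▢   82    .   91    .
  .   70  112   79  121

Row 1 must total 485; the given cells sum to 379, so (1,2) = 106.
Row 2 must total 485; the given cells sum to 400, so (2,5) = 85.
Row 5: 70 + 112 + 79 + 121 + ? = 485, so (5,1) = 103.
Column 2 must total 485; the given cells sum to 352, so (3,2) = 133.
Column 3 needs 485; the known cells sum to 361, so (4,3) = 124.
Column 4: 130 + 118 + 91 + 79 + ? = 485, so (3,4) = 67.
Using column 5: 97 + 85 + 109 + 121 + ? → (4,5) = 485 − 412 = 73.
Row 3 must total 485; the given cells sum to 409, so (3,1) = 76.
The remaining cell in row 4 is (4,1) = 485 − 370 = 115.

115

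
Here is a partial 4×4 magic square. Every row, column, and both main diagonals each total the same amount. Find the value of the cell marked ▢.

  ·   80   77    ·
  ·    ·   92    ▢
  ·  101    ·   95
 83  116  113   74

107

Row 4 is complete and sums to 386; that is the magic constant.
Column 2: 80 + 101 + 116 + ? = 386, so (2,2) = 89.
From column 3, 386 − (77 + 92 + 113) gives (3,3) = 104.
Main diagonal needs 386; the known cells sum to 267, so (1,1) = 119.
Anti-diagonal: 92 + 101 + 83 + ? = 386, so (1,4) = 110.
Row 3: 101 + 104 + 95 + ? = 386, so (3,1) = 86.
Column 1 must total 386; the given cells sum to 288, so (2,1) = 98.
The remaining cell in column 4 is (2,4) = 386 − 279 = 107.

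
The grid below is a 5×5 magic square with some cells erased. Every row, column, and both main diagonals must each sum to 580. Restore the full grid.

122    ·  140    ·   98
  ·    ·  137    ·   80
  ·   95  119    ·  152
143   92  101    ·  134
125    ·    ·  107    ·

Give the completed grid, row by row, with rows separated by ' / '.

122 131 140 89 98 / 104 113 137 146 80 / 86 95 119 128 152 / 143 92 101 110 134 / 125 149 83 107 116

Row 4: 143 + 92 + 101 + 134 + ? = 580, so (4,4) = 110.
Using column 3: 140 + 137 + 119 + 101 + ? → (5,3) = 580 − 497 = 83.
Using column 5: 98 + 80 + 152 + 134 + ? → (5,5) = 580 − 464 = 116.
Using main diagonal: 122 + 119 + 110 + 116 + ? → (2,2) = 580 − 467 = 113.
Anti-diagonal needs 580; the known cells sum to 434, so (2,4) = 146.
Using row 2: 113 + 137 + 146 + 80 + ? → (2,1) = 580 − 476 = 104.
Row 5 needs 580; the known cells sum to 431, so (5,2) = 149.
The remaining cell in column 1 is (3,1) = 580 − 494 = 86.
Column 2 needs 580; the known cells sum to 449, so (1,2) = 131.
The remaining cell in row 1 is (1,4) = 580 − 491 = 89.
Row 3: 86 + 95 + 119 + 152 + ? = 580, so (3,4) = 128.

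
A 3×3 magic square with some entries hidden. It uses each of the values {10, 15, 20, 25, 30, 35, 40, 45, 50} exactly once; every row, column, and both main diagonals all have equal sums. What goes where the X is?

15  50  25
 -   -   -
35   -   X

The 9 entries sum to 270, so each line sums to 270/3 = 90.
The remaining cell in column 1 is (2,1) = 90 − 50 = 40.
Anti-diagonal: 25 + 35 + ? = 90, so (2,2) = 30.
Using row 2: 40 + 30 + ? → (2,3) = 90 − 70 = 20.
Column 2 must total 90; the given cells sum to 80, so (3,2) = 10.
Using column 3: 25 + 20 + ? → (3,3) = 90 − 45 = 45.

45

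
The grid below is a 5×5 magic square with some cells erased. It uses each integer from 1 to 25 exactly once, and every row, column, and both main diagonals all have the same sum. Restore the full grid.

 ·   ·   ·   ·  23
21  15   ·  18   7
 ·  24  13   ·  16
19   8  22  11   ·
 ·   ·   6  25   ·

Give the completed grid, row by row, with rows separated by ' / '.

12 1 20 9 23 / 21 15 4 18 7 / 10 24 13 2 16 / 19 8 22 11 5 / 3 17 6 25 14

The entries are 1 through 25, which sum to 325, so each line sums to 325/5 = 65.
Row 2 needs 65; the known cells sum to 61, so (2,3) = 4.
Row 4: 19 + 8 + 22 + 11 + ? = 65, so (4,5) = 5.
From column 3, 65 − (4 + 13 + 22 + 6) gives (1,3) = 20.
Column 5: 23 + 7 + 16 + 5 + ? = 65, so (5,5) = 14.
Using main diagonal: 15 + 13 + 11 + 14 + ? → (1,1) = 65 − 53 = 12.
Using anti-diagonal: 23 + 18 + 13 + 8 + ? → (5,1) = 65 − 62 = 3.
Row 5 needs 65; the known cells sum to 48, so (5,2) = 17.
Column 1: 12 + 21 + 19 + 3 + ? = 65, so (3,1) = 10.
The remaining cell in column 2 is (1,2) = 65 − 64 = 1.
Using row 1: 12 + 1 + 20 + 23 + ? → (1,4) = 65 − 56 = 9.
Row 3 needs 65; the known cells sum to 63, so (3,4) = 2.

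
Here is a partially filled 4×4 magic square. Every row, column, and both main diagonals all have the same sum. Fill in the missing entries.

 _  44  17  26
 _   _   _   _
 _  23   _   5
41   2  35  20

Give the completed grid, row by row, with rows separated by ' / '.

Row 4 is already complete: 41 + 2 + 35 + 20 = 98, so that is the magic constant.
Row 1 must total 98; the given cells sum to 87, so (1,1) = 11.
Column 2 must total 98; the given cells sum to 69, so (2,2) = 29.
From column 4, 98 − (26 + 5 + 20) gives (2,4) = 47.
Using main diagonal: 11 + 29 + 20 + ? → (3,3) = 98 − 60 = 38.
From anti-diagonal, 98 − (26 + 23 + 41) gives (2,3) = 8.
From row 2, 98 − (29 + 8 + 47) gives (2,1) = 14.
From row 3, 98 − (23 + 38 + 5) gives (3,1) = 32.

11 44 17 26 / 14 29 8 47 / 32 23 38 5 / 41 2 35 20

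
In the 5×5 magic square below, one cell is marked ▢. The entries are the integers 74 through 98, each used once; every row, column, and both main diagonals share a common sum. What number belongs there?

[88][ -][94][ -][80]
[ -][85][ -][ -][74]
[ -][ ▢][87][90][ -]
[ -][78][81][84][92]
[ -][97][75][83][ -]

79

The entries are 74 through 98, which sum to 2150, so each line sums to 2150/5 = 430.
Row 4 must total 430; the given cells sum to 335, so (4,1) = 95.
Column 3: 94 + 87 + 81 + 75 + ? = 430, so (2,3) = 93.
Main diagonal: 88 + 85 + 87 + 84 + ? = 430, so (5,5) = 86.
Using row 5: 97 + 75 + 83 + 86 + ? → (5,1) = 430 − 341 = 89.
From column 5, 430 − (80 + 74 + 92 + 86) gives (3,5) = 98.
The remaining cell in anti-diagonal is (2,4) = 430 − 334 = 96.
Row 2 needs 430; the known cells sum to 348, so (2,1) = 82.
Using column 1: 88 + 82 + 95 + 89 + ? → (3,1) = 430 − 354 = 76.
Using column 4: 96 + 90 + 84 + 83 + ? → (1,4) = 430 − 353 = 77.
Row 1 needs 430; the known cells sum to 339, so (1,2) = 91.
Row 3: 76 + 87 + 90 + 98 + ? = 430, so (3,2) = 79.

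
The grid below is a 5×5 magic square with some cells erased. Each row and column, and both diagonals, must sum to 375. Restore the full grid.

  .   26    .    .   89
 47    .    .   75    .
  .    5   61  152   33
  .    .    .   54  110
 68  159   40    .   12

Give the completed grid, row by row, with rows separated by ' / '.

145 26 117 -2 89 / 47 103 19 75 131 / 124 5 61 152 33 / -9 82 138 54 110 / 68 159 40 96 12

Using row 3: 5 + 61 + 152 + 33 + ? → (3,1) = 375 − 251 = 124.
From row 5, 375 − (68 + 159 + 40 + 12) gives (5,4) = 96.
The remaining cell in column 4 is (1,4) = 375 − 377 = -2.
From column 5, 375 − (89 + 33 + 110 + 12) gives (2,5) = 131.
Using anti-diagonal: 89 + 75 + 61 + 68 + ? → (4,2) = 375 − 293 = 82.
The remaining cell in column 2 is (2,2) = 375 − 272 = 103.
The remaining cell in main diagonal is (1,1) = 375 − 230 = 145.
Row 1 needs 375; the known cells sum to 258, so (1,3) = 117.
Row 2 must total 375; the given cells sum to 356, so (2,3) = 19.
Using column 1: 145 + 47 + 124 + 68 + ? → (4,1) = 375 − 384 = -9.
Column 3 needs 375; the known cells sum to 237, so (4,3) = 138.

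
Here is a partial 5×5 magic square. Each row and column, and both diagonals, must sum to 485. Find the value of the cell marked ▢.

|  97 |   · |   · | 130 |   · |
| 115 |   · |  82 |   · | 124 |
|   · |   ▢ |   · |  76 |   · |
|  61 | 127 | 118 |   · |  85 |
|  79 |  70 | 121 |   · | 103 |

Row 4: 61 + 127 + 118 + 85 + ? = 485, so (4,4) = 94.
Row 5: 79 + 70 + 121 + 103 + ? = 485, so (5,4) = 112.
Column 1 needs 485; the known cells sum to 352, so (3,1) = 133.
Using column 4: 130 + 76 + 94 + 112 + ? → (2,4) = 485 − 412 = 73.
Row 2: 115 + 82 + 73 + 124 + ? = 485, so (2,2) = 91.
Main diagonal needs 485; the known cells sum to 385, so (3,3) = 100.
Anti-diagonal: 73 + 100 + 127 + 79 + ? = 485, so (1,5) = 106.
Using column 3: 82 + 100 + 118 + 121 + ? → (1,3) = 485 − 421 = 64.
Column 5 must total 485; the given cells sum to 418, so (3,5) = 67.
Using row 1: 97 + 64 + 130 + 106 + ? → (1,2) = 485 − 397 = 88.
Row 3 must total 485; the given cells sum to 376, so (3,2) = 109.

109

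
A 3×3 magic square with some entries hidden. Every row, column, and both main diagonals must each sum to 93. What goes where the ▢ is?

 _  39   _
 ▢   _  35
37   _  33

The remaining cell in row 3 is (3,2) = 93 − 70 = 23.
The remaining cell in column 2 is (2,2) = 93 − 62 = 31.
Column 3: 35 + 33 + ? = 93, so (1,3) = 25.
Main diagonal: 31 + 33 + ? = 93, so (1,1) = 29.
From row 2, 93 − (31 + 35) gives (2,1) = 27.

27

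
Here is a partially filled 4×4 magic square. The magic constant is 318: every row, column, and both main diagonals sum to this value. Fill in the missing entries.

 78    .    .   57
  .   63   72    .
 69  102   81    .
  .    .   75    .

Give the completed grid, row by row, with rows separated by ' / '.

The remaining cell in row 3 is (3,4) = 318 − 252 = 66.
Using column 3: 72 + 81 + 75 + ? → (1,3) = 318 − 228 = 90.
The remaining cell in main diagonal is (4,4) = 318 − 222 = 96.
The remaining cell in anti-diagonal is (4,1) = 318 − 231 = 87.
Row 1 needs 318; the known cells sum to 225, so (1,2) = 93.
Using row 4: 87 + 75 + 96 + ? → (4,2) = 318 − 258 = 60.
Column 1 must total 318; the given cells sum to 234, so (2,1) = 84.
From column 4, 318 − (57 + 66 + 96) gives (2,4) = 99.

78 93 90 57 / 84 63 72 99 / 69 102 81 66 / 87 60 75 96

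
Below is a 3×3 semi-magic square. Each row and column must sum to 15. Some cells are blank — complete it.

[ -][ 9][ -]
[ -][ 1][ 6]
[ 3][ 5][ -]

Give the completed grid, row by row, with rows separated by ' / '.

Row 2: 1 + 6 + ? = 15, so (2,1) = 8.
Row 3 needs 15; the known cells sum to 8, so (3,3) = 7.
Column 1: 8 + 3 + ? = 15, so (1,1) = 4.
The remaining cell in column 3 is (1,3) = 15 − 13 = 2.

4 9 2 / 8 1 6 / 3 5 7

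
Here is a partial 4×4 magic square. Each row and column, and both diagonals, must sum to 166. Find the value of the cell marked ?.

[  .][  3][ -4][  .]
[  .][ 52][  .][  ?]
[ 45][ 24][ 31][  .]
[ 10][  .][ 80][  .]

38

The remaining cell in row 3 is (3,4) = 166 − 100 = 66.
From column 2, 166 − (3 + 52 + 24) gives (4,2) = 87.
Column 3: -4 + 31 + 80 + ? = 166, so (2,3) = 59.
The remaining cell in anti-diagonal is (1,4) = 166 − 93 = 73.
From row 1, 166 − (3 + (-4) + 73) gives (1,1) = 94.
The remaining cell in row 4 is (4,4) = 166 − 177 = -11.
Using column 1: 94 + 45 + 10 + ? → (2,1) = 166 − 149 = 17.
The remaining cell in column 4 is (2,4) = 166 − 128 = 38.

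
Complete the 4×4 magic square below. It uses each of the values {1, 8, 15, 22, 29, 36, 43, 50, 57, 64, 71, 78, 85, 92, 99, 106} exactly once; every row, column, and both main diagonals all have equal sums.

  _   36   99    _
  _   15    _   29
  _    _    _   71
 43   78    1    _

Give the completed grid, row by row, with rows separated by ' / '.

The 16 entries sum to 856, so each line sums to 856/4 = 214.
From row 4, 214 − (43 + 78 + 1) gives (4,4) = 92.
The remaining cell in column 2 is (3,2) = 214 − 129 = 85.
Column 4 needs 214; the known cells sum to 192, so (1,4) = 22.
The remaining cell in anti-diagonal is (2,3) = 214 − 150 = 64.
Row 1 must total 214; the given cells sum to 157, so (1,1) = 57.
Using row 2: 15 + 64 + 29 + ? → (2,1) = 214 − 108 = 106.
The remaining cell in column 1 is (3,1) = 214 − 206 = 8.
From column 3, 214 − (99 + 64 + 1) gives (3,3) = 50.

57 36 99 22 / 106 15 64 29 / 8 85 50 71 / 43 78 1 92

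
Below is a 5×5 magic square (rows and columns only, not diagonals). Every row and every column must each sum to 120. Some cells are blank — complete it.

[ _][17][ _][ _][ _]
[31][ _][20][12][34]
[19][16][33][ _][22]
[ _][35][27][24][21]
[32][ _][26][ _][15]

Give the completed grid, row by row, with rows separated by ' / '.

25 17 14 36 28 / 31 23 20 12 34 / 19 16 33 30 22 / 13 35 27 24 21 / 32 29 26 18 15

Row 2 must total 120; the given cells sum to 97, so (2,2) = 23.
The remaining cell in row 3 is (3,4) = 120 − 90 = 30.
Row 4 must total 120; the given cells sum to 107, so (4,1) = 13.
Column 1 needs 120; the known cells sum to 95, so (1,1) = 25.
The remaining cell in column 2 is (5,2) = 120 − 91 = 29.
Column 3 must total 120; the given cells sum to 106, so (1,3) = 14.
Column 5: 34 + 22 + 21 + 15 + ? = 120, so (1,5) = 28.
Row 1 must total 120; the given cells sum to 84, so (1,4) = 36.
From row 5, 120 − (32 + 29 + 26 + 15) gives (5,4) = 18.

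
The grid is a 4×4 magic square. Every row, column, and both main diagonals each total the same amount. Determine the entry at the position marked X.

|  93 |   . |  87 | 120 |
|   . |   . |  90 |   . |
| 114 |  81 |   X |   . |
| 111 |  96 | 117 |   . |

108

Anti-diagonal is complete and sums to 402; that is the magic constant.
Using row 1: 93 + 87 + 120 + ? → (1,2) = 402 − 300 = 102.
Using row 4: 111 + 96 + 117 + ? → (4,4) = 402 − 324 = 78.
Column 1 needs 402; the known cells sum to 318, so (2,1) = 84.
Using column 2: 102 + 81 + 96 + ? → (2,2) = 402 − 279 = 123.
Using column 3: 87 + 90 + 117 + ? → (3,3) = 402 − 294 = 108.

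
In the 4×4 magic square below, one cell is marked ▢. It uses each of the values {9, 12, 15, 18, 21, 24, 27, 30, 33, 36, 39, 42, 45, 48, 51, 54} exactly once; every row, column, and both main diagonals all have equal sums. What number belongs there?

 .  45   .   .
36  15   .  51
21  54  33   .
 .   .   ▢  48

27

The 16 entries sum to 504, so each line sums to 504/4 = 126.
The remaining cell in row 2 is (2,3) = 126 − 102 = 24.
Row 3 must total 126; the given cells sum to 108, so (3,4) = 18.
Column 2 needs 126; the known cells sum to 114, so (4,2) = 12.
Column 4: 51 + 18 + 48 + ? = 126, so (1,4) = 9.
Main diagonal needs 126; the known cells sum to 96, so (1,1) = 30.
The remaining cell in anti-diagonal is (4,1) = 126 − 87 = 39.
Row 1: 30 + 45 + 9 + ? = 126, so (1,3) = 42.
The remaining cell in row 4 is (4,3) = 126 − 99 = 27.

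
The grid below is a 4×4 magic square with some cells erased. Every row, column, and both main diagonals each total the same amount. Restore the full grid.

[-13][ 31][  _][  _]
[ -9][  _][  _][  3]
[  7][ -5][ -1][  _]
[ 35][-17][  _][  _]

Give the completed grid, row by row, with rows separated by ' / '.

Column 1 is already complete: -13 + -9 + 7 + 35 = 20, so that is the magic constant.
Using row 3: 7 + (-5) + (-1) + ? → (3,4) = 20 − 1 = 19.
Using column 2: 31 + (-5) + (-17) + ? → (2,2) = 20 − 9 = 11.
Main diagonal: -13 + 11 + (-1) + ? = 20, so (4,4) = 23.
The remaining cell in row 2 is (2,3) = 20 − 5 = 15.
Using row 4: 35 + (-17) + 23 + ? → (4,3) = 20 − 41 = -21.
The remaining cell in column 3 is (1,3) = 20 − (-7) = 27.
The remaining cell in column 4 is (1,4) = 20 − 45 = -25.

-13 31 27 -25 / -9 11 15 3 / 7 -5 -1 19 / 35 -17 -21 23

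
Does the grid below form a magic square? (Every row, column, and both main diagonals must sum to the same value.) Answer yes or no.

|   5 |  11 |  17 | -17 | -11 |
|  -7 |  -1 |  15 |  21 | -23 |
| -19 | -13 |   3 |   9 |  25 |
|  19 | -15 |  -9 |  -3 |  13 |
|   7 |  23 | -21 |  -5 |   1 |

Yes

Row 1: 5 + 11 + 17 + (-17) + (-11) = 5.
Row 2: -7 + (-1) + 15 + 21 + (-23) = 5.
Row 3: -19 + (-13) + 3 + 9 + 25 = 5.
Row 4: 19 + (-15) + (-9) + (-3) + 13 = 5.
Row 5: 7 + 23 + (-21) + (-5) + 1 = 5.
Column 1: 5 + (-7) + (-19) + 19 + 7 = 5.
Column 2: 11 + (-1) + (-13) + (-15) + 23 = 5.
Column 3: 17 + 15 + 3 + (-9) + (-21) = 5.
Column 4: -17 + 21 + 9 + (-3) + (-5) = 5.
Column 5: -11 + (-23) + 25 + 13 + 1 = 5.
Main diagonal: 5 + (-1) + 3 + (-3) + 1 = 5.
Anti-diagonal: -11 + 21 + 3 + (-15) + 7 = 5.
All lines sum to 5.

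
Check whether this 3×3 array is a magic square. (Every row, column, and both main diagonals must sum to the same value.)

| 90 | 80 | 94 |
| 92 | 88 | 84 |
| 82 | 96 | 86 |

Row 1: 90 + 80 + 94 = 264.
Row 2: 92 + 88 + 84 = 264.
Row 3: 82 + 96 + 86 = 264.
Column 1: 90 + 92 + 82 = 264.
Column 2: 80 + 88 + 96 = 264.
Column 3: 94 + 84 + 86 = 264.
Main diagonal: 90 + 88 + 86 = 264.
Anti-diagonal: 94 + 88 + 82 = 264.
All lines sum to 264.

Yes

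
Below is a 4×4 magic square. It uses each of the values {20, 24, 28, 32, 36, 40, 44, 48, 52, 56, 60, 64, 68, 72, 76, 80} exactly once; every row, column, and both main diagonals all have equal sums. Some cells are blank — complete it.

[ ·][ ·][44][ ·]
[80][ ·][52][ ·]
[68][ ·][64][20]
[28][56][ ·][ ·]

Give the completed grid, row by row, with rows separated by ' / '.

24 60 44 72 / 80 36 52 32 / 68 48 64 20 / 28 56 40 76

The 16 entries sum to 800, so each line sums to 800/4 = 200.
The remaining cell in row 3 is (3,2) = 200 − 152 = 48.
Column 1: 80 + 68 + 28 + ? = 200, so (1,1) = 24.
Column 3 needs 200; the known cells sum to 160, so (4,3) = 40.
Using anti-diagonal: 52 + 48 + 28 + ? → (1,4) = 200 − 128 = 72.
Row 1: 24 + 44 + 72 + ? = 200, so (1,2) = 60.
From row 4, 200 − (28 + 56 + 40) gives (4,4) = 76.
The remaining cell in column 2 is (2,2) = 200 − 164 = 36.
Column 4 needs 200; the known cells sum to 168, so (2,4) = 32.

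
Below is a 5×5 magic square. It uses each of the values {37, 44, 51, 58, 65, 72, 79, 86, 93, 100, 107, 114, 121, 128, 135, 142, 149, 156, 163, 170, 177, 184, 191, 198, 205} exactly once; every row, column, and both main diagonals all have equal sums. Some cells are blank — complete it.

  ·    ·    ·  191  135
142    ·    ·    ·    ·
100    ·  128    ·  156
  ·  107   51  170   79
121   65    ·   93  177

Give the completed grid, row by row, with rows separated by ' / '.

44 163 72 191 135 / 142 86 205 114 58 / 100 184 128 37 156 / 198 107 51 170 79 / 121 65 149 93 177

The 25 entries sum to 3025, so each line sums to 3025/5 = 605.
Row 4 needs 605; the known cells sum to 407, so (4,1) = 198.
Using row 5: 121 + 65 + 93 + 177 + ? → (5,3) = 605 − 456 = 149.
From column 1, 605 − (142 + 100 + 198 + 121) gives (1,1) = 44.
The remaining cell in column 5 is (2,5) = 605 − 547 = 58.
Main diagonal needs 605; the known cells sum to 519, so (2,2) = 86.
Anti-diagonal needs 605; the known cells sum to 491, so (2,4) = 114.
From row 2, 605 − (142 + 86 + 114 + 58) gives (2,3) = 205.
Column 3: 205 + 128 + 51 + 149 + ? = 605, so (1,3) = 72.
From column 4, 605 − (191 + 114 + 170 + 93) gives (3,4) = 37.
Row 1 must total 605; the given cells sum to 442, so (1,2) = 163.
Row 3 needs 605; the known cells sum to 421, so (3,2) = 184.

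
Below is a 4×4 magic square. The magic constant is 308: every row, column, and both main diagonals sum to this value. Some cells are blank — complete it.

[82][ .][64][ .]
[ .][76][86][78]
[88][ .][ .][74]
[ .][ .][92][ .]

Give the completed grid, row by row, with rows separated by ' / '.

Using row 2: 76 + 86 + 78 + ? → (2,1) = 308 − 240 = 68.
Column 1 must total 308; the given cells sum to 238, so (4,1) = 70.
From column 3, 308 − (64 + 86 + 92) gives (3,3) = 66.
Main diagonal: 82 + 76 + 66 + ? = 308, so (4,4) = 84.
Row 3: 88 + 66 + 74 + ? = 308, so (3,2) = 80.
Row 4: 70 + 92 + 84 + ? = 308, so (4,2) = 62.
Column 2 must total 308; the given cells sum to 218, so (1,2) = 90.
Column 4: 78 + 74 + 84 + ? = 308, so (1,4) = 72.

82 90 64 72 / 68 76 86 78 / 88 80 66 74 / 70 62 92 84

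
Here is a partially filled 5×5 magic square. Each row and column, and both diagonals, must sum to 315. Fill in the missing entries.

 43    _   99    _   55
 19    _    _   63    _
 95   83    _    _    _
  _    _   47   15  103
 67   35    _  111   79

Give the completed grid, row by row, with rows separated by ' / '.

From row 5, 315 − (67 + 35 + 111 + 79) gives (5,3) = 23.
From column 1, 315 − (43 + 19 + 95 + 67) gives (4,1) = 91.
Row 4 needs 315; the known cells sum to 256, so (4,2) = 59.
Anti-diagonal: 55 + 63 + 59 + 67 + ? = 315, so (3,3) = 71.
The remaining cell in column 3 is (2,3) = 315 − 240 = 75.
The remaining cell in main diagonal is (2,2) = 315 − 208 = 107.
Using row 2: 19 + 107 + 75 + 63 + ? → (2,5) = 315 − 264 = 51.
The remaining cell in column 2 is (1,2) = 315 − 284 = 31.
Column 5 must total 315; the given cells sum to 288, so (3,5) = 27.
Row 1 must total 315; the given cells sum to 228, so (1,4) = 87.
Row 3 must total 315; the given cells sum to 276, so (3,4) = 39.

43 31 99 87 55 / 19 107 75 63 51 / 95 83 71 39 27 / 91 59 47 15 103 / 67 35 23 111 79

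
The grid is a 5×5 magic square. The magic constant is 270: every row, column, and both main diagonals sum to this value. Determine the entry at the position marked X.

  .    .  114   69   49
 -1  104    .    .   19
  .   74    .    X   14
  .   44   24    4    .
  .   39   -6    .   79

Column 2: 104 + 74 + 44 + 39 + ? = 270, so (1,2) = 9.
Column 5 needs 270; the known cells sum to 161, so (4,5) = 109.
Row 1 needs 270; the known cells sum to 241, so (1,1) = 29.
From row 4, 270 − (44 + 24 + 4 + 109) gives (4,1) = 89.
Main diagonal needs 270; the known cells sum to 216, so (3,3) = 54.
Column 3 needs 270; the known cells sum to 186, so (2,3) = 84.
Row 2: -1 + 104 + 84 + 19 + ? = 270, so (2,4) = 64.
The remaining cell in anti-diagonal is (5,1) = 270 − 211 = 59.
Row 5 must total 270; the given cells sum to 171, so (5,4) = 99.
Column 1 needs 270; the known cells sum to 176, so (3,1) = 94.
Using column 4: 69 + 64 + 4 + 99 + ? → (3,4) = 270 − 236 = 34.

34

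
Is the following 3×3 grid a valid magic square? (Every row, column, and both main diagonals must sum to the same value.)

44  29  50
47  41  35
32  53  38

Row 1: 44 + 29 + 50 = 123.
Row 2: 47 + 41 + 35 = 123.
Row 3: 32 + 53 + 38 = 123.
Column 1: 44 + 47 + 32 = 123.
Column 2: 29 + 41 + 53 = 123.
Column 3: 50 + 35 + 38 = 123.
Main diagonal: 44 + 41 + 38 = 123.
Anti-diagonal: 50 + 41 + 32 = 123.
All lines sum to 123.

Yes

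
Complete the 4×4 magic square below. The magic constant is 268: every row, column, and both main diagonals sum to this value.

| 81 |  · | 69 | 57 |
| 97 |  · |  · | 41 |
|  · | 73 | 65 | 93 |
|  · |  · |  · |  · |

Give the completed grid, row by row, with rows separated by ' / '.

81 61 69 57 / 97 45 85 41 / 37 73 65 93 / 53 89 49 77

The remaining cell in row 1 is (1,2) = 268 − 207 = 61.
Row 3: 73 + 65 + 93 + ? = 268, so (3,1) = 37.
The remaining cell in column 1 is (4,1) = 268 − 215 = 53.
Column 4: 57 + 41 + 93 + ? = 268, so (4,4) = 77.
Main diagonal: 81 + 65 + 77 + ? = 268, so (2,2) = 45.
Anti-diagonal must total 268; the given cells sum to 183, so (2,3) = 85.
The remaining cell in column 2 is (4,2) = 268 − 179 = 89.
Using column 3: 69 + 85 + 65 + ? → (4,3) = 268 − 219 = 49.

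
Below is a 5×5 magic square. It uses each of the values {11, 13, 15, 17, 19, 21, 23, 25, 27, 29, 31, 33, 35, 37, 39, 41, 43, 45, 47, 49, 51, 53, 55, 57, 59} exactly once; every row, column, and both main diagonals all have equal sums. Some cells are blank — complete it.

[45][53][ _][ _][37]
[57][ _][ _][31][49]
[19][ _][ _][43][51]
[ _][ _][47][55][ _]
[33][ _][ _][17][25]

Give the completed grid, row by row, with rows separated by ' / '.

The 25 entries sum to 875, so each line sums to 875/5 = 175.
From column 1, 175 − (45 + 57 + 19 + 33) gives (4,1) = 21.
Column 4: 31 + 43 + 55 + 17 + ? = 175, so (1,4) = 29.
From column 5, 175 − (37 + 49 + 51 + 25) gives (4,5) = 13.
The remaining cell in row 1 is (1,3) = 175 − 164 = 11.
The remaining cell in row 4 is (4,2) = 175 − 136 = 39.
Using anti-diagonal: 37 + 31 + 39 + 33 + ? → (3,3) = 175 − 140 = 35.
Using row 3: 19 + 35 + 43 + 51 + ? → (3,2) = 175 − 148 = 27.
Main diagonal needs 175; the known cells sum to 160, so (2,2) = 15.
From row 2, 175 − (57 + 15 + 31 + 49) gives (2,3) = 23.
Column 2 needs 175; the known cells sum to 134, so (5,2) = 41.
The remaining cell in column 3 is (5,3) = 175 − 116 = 59.

45 53 11 29 37 / 57 15 23 31 49 / 19 27 35 43 51 / 21 39 47 55 13 / 33 41 59 17 25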